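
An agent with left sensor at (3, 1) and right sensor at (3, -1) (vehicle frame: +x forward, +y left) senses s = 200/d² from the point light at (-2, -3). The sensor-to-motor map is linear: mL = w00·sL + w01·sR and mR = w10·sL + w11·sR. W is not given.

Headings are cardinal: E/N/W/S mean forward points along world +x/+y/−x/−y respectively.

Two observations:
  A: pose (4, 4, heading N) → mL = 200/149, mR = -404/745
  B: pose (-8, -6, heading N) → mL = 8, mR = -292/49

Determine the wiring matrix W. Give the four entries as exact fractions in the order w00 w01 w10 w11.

0 1 1/2 -1

obs A: pose=(4,4,N) → sL=8/5, sR=200/149, mL=200/149, mR=-404/745
obs B: pose=(-8,-6,N) → sL=200/49, sR=8, mL=8, mR=-292/49
sensor matrix S = [[8/5, 200/149], [200/49, 8]]; det S = 267264/36505
solve [mL_A; mL_B] = S·[w00; w01] and [mR_A; mR_B] = S·[w10; w11]:
  w00 = 0, w01 = 1, w10 = 1/2, w11 = -1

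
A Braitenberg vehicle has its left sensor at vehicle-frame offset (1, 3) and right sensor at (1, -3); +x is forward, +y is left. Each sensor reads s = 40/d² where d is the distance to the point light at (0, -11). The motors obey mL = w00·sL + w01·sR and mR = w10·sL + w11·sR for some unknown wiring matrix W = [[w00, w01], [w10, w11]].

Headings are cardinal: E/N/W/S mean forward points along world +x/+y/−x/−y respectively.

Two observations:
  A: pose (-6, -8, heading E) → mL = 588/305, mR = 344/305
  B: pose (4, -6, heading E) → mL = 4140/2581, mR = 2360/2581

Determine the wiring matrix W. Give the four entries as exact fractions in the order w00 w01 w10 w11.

obs A: pose=(-6,-8,E) → sL=40/61, sR=8/5, mL=588/305, mR=344/305
obs B: pose=(4,-6,E) → sL=40/89, sR=40/29, mL=4140/2581, mR=2360/2581
sensor matrix S = [[40/61, 8/5], [40/89, 40/29]]; det S = 29184/157441
solve [mL_A; mL_B] = S·[w00; w01] and [mR_A; mR_B] = S·[w10; w11]:
  w00 = 1/2, w01 = 1, w10 = 1/2, w11 = 1/2

1/2 1 1/2 1/2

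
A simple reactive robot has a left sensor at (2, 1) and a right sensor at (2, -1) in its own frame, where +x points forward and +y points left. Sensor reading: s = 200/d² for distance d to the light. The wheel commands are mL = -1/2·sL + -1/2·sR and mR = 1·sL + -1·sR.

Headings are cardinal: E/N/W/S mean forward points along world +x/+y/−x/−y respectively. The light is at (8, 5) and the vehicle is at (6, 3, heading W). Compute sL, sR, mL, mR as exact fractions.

8 200/17 -168/17 -64/17

left sensor world pos  = (4, 2); dL² = 25
right sensor world pos = (4, 4); dR² = 17
sL = 200/25 = 8
sR = 200/17 = 200/17
mL = -1/2·sL + -1/2·sR = -168/17
mR = 1·sL + -1·sR = -64/17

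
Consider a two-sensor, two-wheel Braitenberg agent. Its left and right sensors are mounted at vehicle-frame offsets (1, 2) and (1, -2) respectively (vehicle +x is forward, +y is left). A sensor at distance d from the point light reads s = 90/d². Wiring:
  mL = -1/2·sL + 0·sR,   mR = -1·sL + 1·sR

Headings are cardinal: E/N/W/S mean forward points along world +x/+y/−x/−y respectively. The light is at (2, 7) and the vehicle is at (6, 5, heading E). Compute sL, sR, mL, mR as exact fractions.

left sensor world pos  = (7, 7); dL² = 25
right sensor world pos = (7, 3); dR² = 41
sL = 90/25 = 18/5
sR = 90/41 = 90/41
mL = -1/2·sL + 0·sR = -9/5
mR = -1·sL + 1·sR = -288/205

18/5 90/41 -9/5 -288/205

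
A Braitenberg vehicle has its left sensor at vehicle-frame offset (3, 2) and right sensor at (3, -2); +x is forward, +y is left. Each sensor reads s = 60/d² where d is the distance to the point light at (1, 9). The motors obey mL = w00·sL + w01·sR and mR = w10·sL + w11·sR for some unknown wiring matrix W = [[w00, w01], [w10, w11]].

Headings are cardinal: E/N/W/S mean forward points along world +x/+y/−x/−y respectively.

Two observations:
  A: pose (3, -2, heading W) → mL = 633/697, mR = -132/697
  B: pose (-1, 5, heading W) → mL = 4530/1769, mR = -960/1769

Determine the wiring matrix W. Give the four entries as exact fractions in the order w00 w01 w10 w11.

obs A: pose=(3,-2,W) → sL=6/17, sR=30/41, mL=633/697, mR=-132/697
obs B: pose=(-1,5,W) → sL=60/61, sR=60/29, mL=4530/1769, mR=-960/1769
sensor matrix S = [[6/17, 30/41], [60/61, 60/29]]; det S = 12960/1232993
solve [mL_A; mL_B] = S·[w00; w01] and [mR_A; mR_B] = S·[w10; w11]:
  w00 = 1/2, w01 = 1, w10 = 1/2, w11 = -1/2

1/2 1 1/2 -1/2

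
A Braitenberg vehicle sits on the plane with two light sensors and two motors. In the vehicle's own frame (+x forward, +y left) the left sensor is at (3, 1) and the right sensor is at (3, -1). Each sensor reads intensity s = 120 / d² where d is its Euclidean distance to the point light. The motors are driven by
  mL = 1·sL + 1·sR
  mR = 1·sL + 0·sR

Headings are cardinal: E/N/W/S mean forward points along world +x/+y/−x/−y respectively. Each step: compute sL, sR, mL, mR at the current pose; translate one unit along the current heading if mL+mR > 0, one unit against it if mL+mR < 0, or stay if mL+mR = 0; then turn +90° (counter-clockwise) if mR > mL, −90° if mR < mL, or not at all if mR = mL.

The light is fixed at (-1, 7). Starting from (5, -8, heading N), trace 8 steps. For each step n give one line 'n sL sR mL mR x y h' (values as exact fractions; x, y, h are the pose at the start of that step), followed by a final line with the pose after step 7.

n=0: pose=(5,-8,N); sL=120/169, sR=120/193; mL=43440/32617, mR=120/169; mL+mR=66600/32617 → advance +1; mR−mL=-120/193 → turn -1·90°
n=1: pose=(5,-7,E); sL=12/25, sR=20/51; mL=1112/1275, mR=12/25; mL+mR=1724/1275 → advance +1; mR−mL=-20/51 → turn -1·90°
n=2: pose=(6,-7,S); sL=120/353, sR=24/65; mL=16272/22945, mR=120/353; mL+mR=24072/22945 → advance +1; mR−mL=-24/65 → turn -1·90°
n=3: pose=(6,-8,W); sL=15/34, sR=30/53; mL=1815/1802, mR=15/34; mL+mR=1305/901 → advance +1; mR−mL=-30/53 → turn -1·90°
n=4: pose=(5,-8,N); sL=120/169, sR=120/193; mL=43440/32617, mR=120/169; mL+mR=66600/32617 → advance +1; mR−mL=-120/193 → turn -1·90°
n=5: pose=(5,-7,E); sL=12/25, sR=20/51; mL=1112/1275, mR=12/25; mL+mR=1724/1275 → advance +1; mR−mL=-20/51 → turn -1·90°
n=6: pose=(6,-7,S); sL=120/353, sR=24/65; mL=16272/22945, mR=120/353; mL+mR=24072/22945 → advance +1; mR−mL=-24/65 → turn -1·90°
n=7: pose=(6,-8,W); sL=15/34, sR=30/53; mL=1815/1802, mR=15/34; mL+mR=1305/901 → advance +1; mR−mL=-30/53 → turn -1·90°

0 120/169 120/193 43440/32617 120/169 5 -8 N
1 12/25 20/51 1112/1275 12/25 5 -7 E
2 120/353 24/65 16272/22945 120/353 6 -7 S
3 15/34 30/53 1815/1802 15/34 6 -8 W
4 120/169 120/193 43440/32617 120/169 5 -8 N
5 12/25 20/51 1112/1275 12/25 5 -7 E
6 120/353 24/65 16272/22945 120/353 6 -7 S
7 15/34 30/53 1815/1802 15/34 6 -8 W
final 5 -8 N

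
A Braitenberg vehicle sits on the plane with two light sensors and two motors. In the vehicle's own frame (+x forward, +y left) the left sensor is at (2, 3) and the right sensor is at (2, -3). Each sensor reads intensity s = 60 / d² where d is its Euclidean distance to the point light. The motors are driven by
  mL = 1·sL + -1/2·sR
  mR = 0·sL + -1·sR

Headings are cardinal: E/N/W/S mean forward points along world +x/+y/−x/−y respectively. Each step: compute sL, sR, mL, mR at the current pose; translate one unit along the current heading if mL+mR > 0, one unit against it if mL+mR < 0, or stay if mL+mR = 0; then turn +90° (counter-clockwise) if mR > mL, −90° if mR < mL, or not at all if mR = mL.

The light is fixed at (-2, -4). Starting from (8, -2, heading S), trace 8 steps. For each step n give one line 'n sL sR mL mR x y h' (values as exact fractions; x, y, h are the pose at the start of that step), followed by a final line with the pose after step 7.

n=0: pose=(8,-2,S); sL=60/169, sR=60/49; mL=-2130/8281, mR=-60/49; mL+mR=-12270/8281 → advance -1; mR−mL=-8010/8281 → turn -1·90°
n=1: pose=(8,-1,W); sL=15/16, sR=3/5; mL=51/80, mR=-3/5; mL+mR=3/80 → advance +1; mR−mL=-99/80 → turn -1·90°
n=2: pose=(7,-1,N); sL=60/61, sR=60/169; mL=8310/10309, mR=-60/169; mL+mR=4650/10309 → advance +1; mR−mL=-11970/10309 → turn -1·90°
n=3: pose=(7,0,E); sL=6/17, sR=30/61; mL=111/1037, mR=-30/61; mL+mR=-399/1037 → advance -1; mR−mL=-621/1037 → turn -1·90°
n=4: pose=(6,0,S); sL=12/25, sR=60/29; mL=-402/725, mR=-60/29; mL+mR=-1902/725 → advance -1; mR−mL=-1098/725 → turn -1·90°
n=5: pose=(6,1,W); sL=3/2, sR=3/5; mL=6/5, mR=-3/5; mL+mR=3/5 → advance +1; mR−mL=-9/5 → turn -1·90°
n=6: pose=(5,1,N); sL=12/13, sR=60/149; mL=1398/1937, mR=-60/149; mL+mR=618/1937 → advance +1; mR−mL=-2178/1937 → turn -1·90°
n=7: pose=(5,2,E); sL=10/27, sR=2/3; mL=1/27, mR=-2/3; mL+mR=-17/27 → advance -1; mR−mL=-19/27 → turn -1·90°

0 60/169 60/49 -2130/8281 -60/49 8 -2 S
1 15/16 3/5 51/80 -3/5 8 -1 W
2 60/61 60/169 8310/10309 -60/169 7 -1 N
3 6/17 30/61 111/1037 -30/61 7 0 E
4 12/25 60/29 -402/725 -60/29 6 0 S
5 3/2 3/5 6/5 -3/5 6 1 W
6 12/13 60/149 1398/1937 -60/149 5 1 N
7 10/27 2/3 1/27 -2/3 5 2 E
final 4 2 S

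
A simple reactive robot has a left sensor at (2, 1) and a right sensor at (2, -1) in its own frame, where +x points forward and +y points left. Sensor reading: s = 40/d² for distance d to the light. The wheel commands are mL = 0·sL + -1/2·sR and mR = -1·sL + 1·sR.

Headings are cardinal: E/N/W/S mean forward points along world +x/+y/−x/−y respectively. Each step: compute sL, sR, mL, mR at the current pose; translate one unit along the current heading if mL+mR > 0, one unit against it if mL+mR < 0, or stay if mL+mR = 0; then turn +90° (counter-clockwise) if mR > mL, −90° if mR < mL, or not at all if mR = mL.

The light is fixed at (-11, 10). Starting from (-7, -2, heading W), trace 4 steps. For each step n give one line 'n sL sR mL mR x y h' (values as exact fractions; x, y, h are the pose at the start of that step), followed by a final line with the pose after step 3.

n=0: pose=(-7,-2,W); sL=40/173, sR=8/25; mL=-4/25, mR=384/4325; mL+mR=-308/4325 → advance -1; mR−mL=1076/4325 → turn +1·90°
n=1: pose=(-6,-2,S); sL=5/29, sR=10/53; mL=-5/53, mR=25/1537; mL+mR=-120/1537 → advance -1; mR−mL=170/1537 → turn +1·90°
n=2: pose=(-6,-1,E); sL=40/149, sR=40/193; mL=-20/193, mR=-1760/28757; mL+mR=-4740/28757 → advance -1; mR−mL=1220/28757 → turn +1·90°
n=3: pose=(-7,-1,N); sL=4/9, sR=20/53; mL=-10/53, mR=-32/477; mL+mR=-122/477 → advance -1; mR−mL=58/477 → turn +1·90°

0 40/173 8/25 -4/25 384/4325 -7 -2 W
1 5/29 10/53 -5/53 25/1537 -6 -2 S
2 40/149 40/193 -20/193 -1760/28757 -6 -1 E
3 4/9 20/53 -10/53 -32/477 -7 -1 N
final -7 -2 W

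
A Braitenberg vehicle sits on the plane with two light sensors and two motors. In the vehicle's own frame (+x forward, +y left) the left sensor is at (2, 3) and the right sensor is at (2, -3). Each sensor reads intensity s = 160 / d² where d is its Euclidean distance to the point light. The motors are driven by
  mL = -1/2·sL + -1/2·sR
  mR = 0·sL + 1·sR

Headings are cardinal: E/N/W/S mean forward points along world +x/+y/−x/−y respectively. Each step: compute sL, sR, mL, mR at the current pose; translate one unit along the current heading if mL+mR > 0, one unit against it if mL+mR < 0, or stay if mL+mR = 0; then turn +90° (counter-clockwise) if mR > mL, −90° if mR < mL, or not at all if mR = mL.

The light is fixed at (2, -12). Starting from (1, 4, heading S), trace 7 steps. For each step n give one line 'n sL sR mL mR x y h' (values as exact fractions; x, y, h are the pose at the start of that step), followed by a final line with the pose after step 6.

0 4/5 40/53 -206/265 40/53 1 4 S
1 160/401 160/197 -47840/78997 160/197 1 5 E
2 16/37 16/37 -16/37 16/37 2 5 N
3 4/5 40/101 -302/505 40/101 2 5 W
4 160/241 160/229 -37600/55189 160/229 3 5 S
5 16/37 80/89 -2192/3293 80/89 3 4 E
6 32/65 160/349 -10784/22685 160/349 4 4 N
final 4 3 W

n=0: pose=(1,4,S); sL=4/5, sR=40/53; mL=-206/265, mR=40/53; mL+mR=-6/265 → advance -1; mR−mL=406/265 → turn +1·90°
n=1: pose=(1,5,E); sL=160/401, sR=160/197; mL=-47840/78997, mR=160/197; mL+mR=16320/78997 → advance +1; mR−mL=112000/78997 → turn +1·90°
n=2: pose=(2,5,N); sL=16/37, sR=16/37; mL=-16/37, mR=16/37; mL+mR=0 → advance +0; mR−mL=32/37 → turn +1·90°
n=3: pose=(2,5,W); sL=4/5, sR=40/101; mL=-302/505, mR=40/101; mL+mR=-102/505 → advance -1; mR−mL=502/505 → turn +1·90°
n=4: pose=(3,5,S); sL=160/241, sR=160/229; mL=-37600/55189, mR=160/229; mL+mR=960/55189 → advance +1; mR−mL=76160/55189 → turn +1·90°
n=5: pose=(3,4,E); sL=16/37, sR=80/89; mL=-2192/3293, mR=80/89; mL+mR=768/3293 → advance +1; mR−mL=5152/3293 → turn +1·90°
n=6: pose=(4,4,N); sL=32/65, sR=160/349; mL=-10784/22685, mR=160/349; mL+mR=-384/22685 → advance -1; mR−mL=21184/22685 → turn +1·90°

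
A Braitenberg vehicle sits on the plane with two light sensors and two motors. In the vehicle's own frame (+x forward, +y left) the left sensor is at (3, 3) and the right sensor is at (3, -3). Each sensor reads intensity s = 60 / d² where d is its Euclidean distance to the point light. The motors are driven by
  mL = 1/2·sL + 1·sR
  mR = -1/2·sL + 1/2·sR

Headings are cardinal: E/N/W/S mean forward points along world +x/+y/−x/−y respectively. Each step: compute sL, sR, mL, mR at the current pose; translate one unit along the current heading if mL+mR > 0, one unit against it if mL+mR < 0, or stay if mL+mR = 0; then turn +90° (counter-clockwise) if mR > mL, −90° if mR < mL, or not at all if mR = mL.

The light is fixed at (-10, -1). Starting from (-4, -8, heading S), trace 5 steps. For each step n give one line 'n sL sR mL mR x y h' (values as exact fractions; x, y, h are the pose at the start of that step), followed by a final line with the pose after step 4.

0 60/181 60/109 14130/19729 2160/19729 -4 -8 S
1 6/13 30/17 441/221 144/221 -4 -9 W
2 60/29 60/89 4410/2581 -1800/2581 -5 -9 N
3 3/4 15/41 243/328 -63/328 -5 -8 E
4 60/181 60/109 14130/19729 2160/19729 -4 -8 S
final -4 -9 W

n=0: pose=(-4,-8,S); sL=60/181, sR=60/109; mL=14130/19729, mR=2160/19729; mL+mR=90/109 → advance +1; mR−mL=-11970/19729 → turn -1·90°
n=1: pose=(-4,-9,W); sL=6/13, sR=30/17; mL=441/221, mR=144/221; mL+mR=45/17 → advance +1; mR−mL=-297/221 → turn -1·90°
n=2: pose=(-5,-9,N); sL=60/29, sR=60/89; mL=4410/2581, mR=-1800/2581; mL+mR=90/89 → advance +1; mR−mL=-6210/2581 → turn -1·90°
n=3: pose=(-5,-8,E); sL=3/4, sR=15/41; mL=243/328, mR=-63/328; mL+mR=45/82 → advance +1; mR−mL=-153/164 → turn -1·90°
n=4: pose=(-4,-8,S); sL=60/181, sR=60/109; mL=14130/19729, mR=2160/19729; mL+mR=90/109 → advance +1; mR−mL=-11970/19729 → turn -1·90°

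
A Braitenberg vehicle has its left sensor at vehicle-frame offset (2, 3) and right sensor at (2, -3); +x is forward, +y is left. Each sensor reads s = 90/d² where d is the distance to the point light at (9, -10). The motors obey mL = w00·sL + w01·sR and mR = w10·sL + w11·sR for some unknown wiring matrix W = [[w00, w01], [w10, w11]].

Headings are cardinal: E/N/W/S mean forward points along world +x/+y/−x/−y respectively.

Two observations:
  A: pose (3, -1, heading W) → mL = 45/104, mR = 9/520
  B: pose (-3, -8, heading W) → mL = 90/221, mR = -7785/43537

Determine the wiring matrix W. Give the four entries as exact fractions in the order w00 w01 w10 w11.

obs A: pose=(3,-1,W) → sL=9/10, sR=45/104, mL=45/104, mR=9/520
obs B: pose=(-3,-8,W) → sL=90/197, sR=90/221, mL=90/221, mR=-7785/43537
sensor matrix S = [[9/10, 45/104], [90/197, 90/221]]; det S = 29403/174148
solve [mL_A; mL_B] = S·[w00; w01] and [mR_A; mR_B] = S·[w10; w11]:
  w00 = 0, w01 = 1, w10 = 1/2, w11 = -1

0 1 1/2 -1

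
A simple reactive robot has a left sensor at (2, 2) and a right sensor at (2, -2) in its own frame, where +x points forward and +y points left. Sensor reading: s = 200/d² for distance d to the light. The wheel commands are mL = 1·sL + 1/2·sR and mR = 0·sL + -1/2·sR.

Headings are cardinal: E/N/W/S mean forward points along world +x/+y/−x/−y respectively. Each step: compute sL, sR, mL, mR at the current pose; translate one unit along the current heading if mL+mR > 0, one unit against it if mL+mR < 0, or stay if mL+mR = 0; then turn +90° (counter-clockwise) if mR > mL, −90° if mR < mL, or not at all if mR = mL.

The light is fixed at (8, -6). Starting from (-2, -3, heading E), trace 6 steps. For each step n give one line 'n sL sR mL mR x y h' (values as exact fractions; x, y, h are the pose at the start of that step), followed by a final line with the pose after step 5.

0 200/89 40/13 4380/1157 -20/13 -2 -3 E
1 4 100/61 294/61 -50/61 -1 -3 S
2 200/121 200/137 39500/16577 -100/137 -1 -4 W
3 5/4 5/2 5/2 -5/4 -2 -4 N
4 200/89 40/13 4380/1157 -20/13 -2 -3 E
5 4 100/61 294/61 -50/61 -1 -3 S
final -1 -4 W

n=0: pose=(-2,-3,E); sL=200/89, sR=40/13; mL=4380/1157, mR=-20/13; mL+mR=200/89 → advance +1; mR−mL=-6160/1157 → turn -1·90°
n=1: pose=(-1,-3,S); sL=4, sR=100/61; mL=294/61, mR=-50/61; mL+mR=4 → advance +1; mR−mL=-344/61 → turn -1·90°
n=2: pose=(-1,-4,W); sL=200/121, sR=200/137; mL=39500/16577, mR=-100/137; mL+mR=200/121 → advance +1; mR−mL=-51600/16577 → turn -1·90°
n=3: pose=(-2,-4,N); sL=5/4, sR=5/2; mL=5/2, mR=-5/4; mL+mR=5/4 → advance +1; mR−mL=-15/4 → turn -1·90°
n=4: pose=(-2,-3,E); sL=200/89, sR=40/13; mL=4380/1157, mR=-20/13; mL+mR=200/89 → advance +1; mR−mL=-6160/1157 → turn -1·90°
n=5: pose=(-1,-3,S); sL=4, sR=100/61; mL=294/61, mR=-50/61; mL+mR=4 → advance +1; mR−mL=-344/61 → turn -1·90°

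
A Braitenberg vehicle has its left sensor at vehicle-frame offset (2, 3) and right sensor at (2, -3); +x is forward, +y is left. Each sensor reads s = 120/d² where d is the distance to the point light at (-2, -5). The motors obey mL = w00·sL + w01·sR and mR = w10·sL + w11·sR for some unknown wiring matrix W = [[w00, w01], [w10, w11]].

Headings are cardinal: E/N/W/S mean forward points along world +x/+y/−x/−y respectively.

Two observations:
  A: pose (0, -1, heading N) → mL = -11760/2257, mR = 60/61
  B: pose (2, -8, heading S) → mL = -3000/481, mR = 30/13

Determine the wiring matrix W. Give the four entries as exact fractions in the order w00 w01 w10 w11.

-1 -1 0 1/2

obs A: pose=(0,-1,N) → sL=120/37, sR=120/61, mL=-11760/2257, mR=60/61
obs B: pose=(2,-8,S) → sL=60/37, sR=60/13, mL=-3000/481, mR=30/13
sensor matrix S = [[120/37, 120/61], [60/37, 60/13]]; det S = 345600/29341
solve [mL_A; mL_B] = S·[w00; w01] and [mR_A; mR_B] = S·[w10; w11]:
  w00 = -1, w01 = -1, w10 = 0, w11 = 1/2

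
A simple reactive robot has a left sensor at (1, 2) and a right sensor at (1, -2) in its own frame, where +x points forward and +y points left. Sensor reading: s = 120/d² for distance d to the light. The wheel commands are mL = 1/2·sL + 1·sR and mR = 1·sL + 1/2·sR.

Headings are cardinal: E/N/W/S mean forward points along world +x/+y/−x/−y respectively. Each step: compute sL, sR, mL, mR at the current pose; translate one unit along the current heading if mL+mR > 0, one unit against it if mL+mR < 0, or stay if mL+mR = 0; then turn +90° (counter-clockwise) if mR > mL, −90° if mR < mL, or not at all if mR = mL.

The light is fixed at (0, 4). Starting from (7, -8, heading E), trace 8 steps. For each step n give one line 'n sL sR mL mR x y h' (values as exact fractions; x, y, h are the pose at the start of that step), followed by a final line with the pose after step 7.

0 30/41 6/13 441/533 513/533 7 -8 E
1 120/157 120/221 32100/34697 35940/34697 8 -8 N
2 60/109 12/13 1698/1417 1434/1417 8 -7 W
3 24/25 120/181 5172/4525 5844/4525 7 -7 N
4 2/3 6/5 23/15 19/15 7 -6 W
5 120/97 24/29 4068/2813 4644/2813 6 -6 N
6 60/73 60/37 5490/2701 4410/2701 6 -5 W
7 120/73 120/113 15540/8249 17940/8249 5 -5 N
final 5 -4 W

n=0: pose=(7,-8,E); sL=30/41, sR=6/13; mL=441/533, mR=513/533; mL+mR=954/533 → advance +1; mR−mL=72/533 → turn +1·90°
n=1: pose=(8,-8,N); sL=120/157, sR=120/221; mL=32100/34697, mR=35940/34697; mL+mR=68040/34697 → advance +1; mR−mL=3840/34697 → turn +1·90°
n=2: pose=(8,-7,W); sL=60/109, sR=12/13; mL=1698/1417, mR=1434/1417; mL+mR=3132/1417 → advance +1; mR−mL=-264/1417 → turn -1·90°
n=3: pose=(7,-7,N); sL=24/25, sR=120/181; mL=5172/4525, mR=5844/4525; mL+mR=11016/4525 → advance +1; mR−mL=672/4525 → turn +1·90°
n=4: pose=(7,-6,W); sL=2/3, sR=6/5; mL=23/15, mR=19/15; mL+mR=14/5 → advance +1; mR−mL=-4/15 → turn -1·90°
n=5: pose=(6,-6,N); sL=120/97, sR=24/29; mL=4068/2813, mR=4644/2813; mL+mR=8712/2813 → advance +1; mR−mL=576/2813 → turn +1·90°
n=6: pose=(6,-5,W); sL=60/73, sR=60/37; mL=5490/2701, mR=4410/2701; mL+mR=9900/2701 → advance +1; mR−mL=-1080/2701 → turn -1·90°
n=7: pose=(5,-5,N); sL=120/73, sR=120/113; mL=15540/8249, mR=17940/8249; mL+mR=33480/8249 → advance +1; mR−mL=2400/8249 → turn +1·90°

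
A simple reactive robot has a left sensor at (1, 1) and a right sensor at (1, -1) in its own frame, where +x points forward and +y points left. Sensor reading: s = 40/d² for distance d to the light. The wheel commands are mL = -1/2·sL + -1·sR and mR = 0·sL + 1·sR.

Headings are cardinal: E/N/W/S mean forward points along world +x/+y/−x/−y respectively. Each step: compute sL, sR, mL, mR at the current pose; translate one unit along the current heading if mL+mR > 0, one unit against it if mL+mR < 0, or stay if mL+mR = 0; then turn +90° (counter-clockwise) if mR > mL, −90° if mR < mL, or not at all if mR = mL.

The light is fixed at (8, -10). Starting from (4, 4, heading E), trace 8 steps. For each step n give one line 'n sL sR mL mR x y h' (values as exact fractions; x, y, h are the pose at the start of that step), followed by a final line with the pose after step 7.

0 20/117 20/89 -3230/10413 20/89 4 4 E
1 40/261 40/241 -15260/62901 40/241 3 4 N
2 2/9 5/29 -74/261 5/29 3 3 W
3 40/153 40/169 -9500/25857 40/169 4 3 S
4 20/117 20/89 -3230/10413 20/89 4 4 E
5 40/261 40/241 -15260/62901 40/241 3 4 N
6 2/9 5/29 -74/261 5/29 3 3 W
7 40/153 40/169 -9500/25857 40/169 4 3 S
final 4 4 E

n=0: pose=(4,4,E); sL=20/117, sR=20/89; mL=-3230/10413, mR=20/89; mL+mR=-10/117 → advance -1; mR−mL=5570/10413 → turn +1·90°
n=1: pose=(3,4,N); sL=40/261, sR=40/241; mL=-15260/62901, mR=40/241; mL+mR=-20/261 → advance -1; mR−mL=25700/62901 → turn +1·90°
n=2: pose=(3,3,W); sL=2/9, sR=5/29; mL=-74/261, mR=5/29; mL+mR=-1/9 → advance -1; mR−mL=119/261 → turn +1·90°
n=3: pose=(4,3,S); sL=40/153, sR=40/169; mL=-9500/25857, mR=40/169; mL+mR=-20/153 → advance -1; mR−mL=15620/25857 → turn +1·90°
n=4: pose=(4,4,E); sL=20/117, sR=20/89; mL=-3230/10413, mR=20/89; mL+mR=-10/117 → advance -1; mR−mL=5570/10413 → turn +1·90°
n=5: pose=(3,4,N); sL=40/261, sR=40/241; mL=-15260/62901, mR=40/241; mL+mR=-20/261 → advance -1; mR−mL=25700/62901 → turn +1·90°
n=6: pose=(3,3,W); sL=2/9, sR=5/29; mL=-74/261, mR=5/29; mL+mR=-1/9 → advance -1; mR−mL=119/261 → turn +1·90°
n=7: pose=(4,3,S); sL=40/153, sR=40/169; mL=-9500/25857, mR=40/169; mL+mR=-20/153 → advance -1; mR−mL=15620/25857 → turn +1·90°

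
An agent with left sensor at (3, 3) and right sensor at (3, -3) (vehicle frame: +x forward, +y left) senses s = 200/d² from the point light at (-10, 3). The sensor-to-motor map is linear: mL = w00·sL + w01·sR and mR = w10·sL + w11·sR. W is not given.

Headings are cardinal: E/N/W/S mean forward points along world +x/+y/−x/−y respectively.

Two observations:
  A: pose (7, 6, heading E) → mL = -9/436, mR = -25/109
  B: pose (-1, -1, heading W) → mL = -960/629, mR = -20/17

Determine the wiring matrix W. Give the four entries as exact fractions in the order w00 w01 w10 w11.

1/2 -1/2 -1/2 0

obs A: pose=(7,6,E) → sL=50/109, sR=1/2, mL=-9/436, mR=-25/109
obs B: pose=(-1,-1,W) → sL=40/17, sR=200/37, mL=-960/629, mR=-20/17
sensor matrix S = [[50/109, 1/2], [40/17, 200/37]]; det S = 89340/68561
solve [mL_A; mL_B] = S·[w00; w01] and [mR_A; mR_B] = S·[w10; w11]:
  w00 = 1/2, w01 = -1/2, w10 = -1/2, w11 = 0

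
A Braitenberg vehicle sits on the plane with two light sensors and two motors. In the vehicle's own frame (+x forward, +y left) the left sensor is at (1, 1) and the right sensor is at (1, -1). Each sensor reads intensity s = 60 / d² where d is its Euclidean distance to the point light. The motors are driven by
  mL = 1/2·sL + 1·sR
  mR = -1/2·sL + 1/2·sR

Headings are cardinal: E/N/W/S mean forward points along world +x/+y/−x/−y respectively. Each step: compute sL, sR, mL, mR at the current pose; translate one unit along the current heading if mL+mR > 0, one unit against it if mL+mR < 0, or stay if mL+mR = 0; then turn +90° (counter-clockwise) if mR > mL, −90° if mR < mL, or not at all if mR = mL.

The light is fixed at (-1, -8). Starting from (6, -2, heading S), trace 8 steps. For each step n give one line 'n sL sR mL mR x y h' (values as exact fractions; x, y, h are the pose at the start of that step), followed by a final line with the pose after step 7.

n=0: pose=(6,-2,S); sL=60/89, sR=60/61; mL=7170/5429, mR=840/5429; mL+mR=90/61 → advance +1; mR−mL=-6330/5429 → turn -1·90°
n=1: pose=(6,-3,W); sL=15/13, sR=5/6; mL=55/39, mR=-25/156; mL+mR=5/4 → advance +1; mR−mL=-245/156 → turn -1·90°
n=2: pose=(5,-3,N); sL=60/61, sR=12/17; mL=1242/1037, mR=-144/1037; mL+mR=18/17 → advance +1; mR−mL=-1386/1037 → turn -1·90°
n=3: pose=(5,-2,E); sL=30/49, sR=30/37; mL=2025/1813, mR=180/1813; mL+mR=45/37 → advance +1; mR−mL=-1845/1813 → turn -1·90°
n=4: pose=(6,-2,S); sL=60/89, sR=60/61; mL=7170/5429, mR=840/5429; mL+mR=90/61 → advance +1; mR−mL=-6330/5429 → turn -1·90°
n=5: pose=(6,-3,W); sL=15/13, sR=5/6; mL=55/39, mR=-25/156; mL+mR=5/4 → advance +1; mR−mL=-245/156 → turn -1·90°
n=6: pose=(5,-3,N); sL=60/61, sR=12/17; mL=1242/1037, mR=-144/1037; mL+mR=18/17 → advance +1; mR−mL=-1386/1037 → turn -1·90°
n=7: pose=(5,-2,E); sL=30/49, sR=30/37; mL=2025/1813, mR=180/1813; mL+mR=45/37 → advance +1; mR−mL=-1845/1813 → turn -1·90°

0 60/89 60/61 7170/5429 840/5429 6 -2 S
1 15/13 5/6 55/39 -25/156 6 -3 W
2 60/61 12/17 1242/1037 -144/1037 5 -3 N
3 30/49 30/37 2025/1813 180/1813 5 -2 E
4 60/89 60/61 7170/5429 840/5429 6 -2 S
5 15/13 5/6 55/39 -25/156 6 -3 W
6 60/61 12/17 1242/1037 -144/1037 5 -3 N
7 30/49 30/37 2025/1813 180/1813 5 -2 E
final 6 -2 S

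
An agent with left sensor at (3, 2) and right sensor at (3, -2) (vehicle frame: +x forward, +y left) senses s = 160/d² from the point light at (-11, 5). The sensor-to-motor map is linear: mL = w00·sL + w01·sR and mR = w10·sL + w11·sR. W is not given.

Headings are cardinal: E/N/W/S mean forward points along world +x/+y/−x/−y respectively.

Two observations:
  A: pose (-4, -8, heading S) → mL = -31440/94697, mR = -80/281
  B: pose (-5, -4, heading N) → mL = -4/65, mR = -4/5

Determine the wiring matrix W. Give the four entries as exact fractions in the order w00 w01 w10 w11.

obs A: pose=(-4,-8,S) → sL=160/337, sR=160/281, mL=-31440/94697, mR=-80/281
obs B: pose=(-5,-4,N) → sL=40/13, sR=8/5, mL=-4/65, mR=-4/5
sensor matrix S = [[160/337, 160/281], [40/13, 8/5]]; det S = -1221632/1231061
solve [mL_A; mL_B] = S·[w00; w01] and [mR_A; mR_B] = S·[w10; w11]:
  w00 = 1/2, w01 = -1, w10 = 0, w11 = -1/2

1/2 -1 0 -1/2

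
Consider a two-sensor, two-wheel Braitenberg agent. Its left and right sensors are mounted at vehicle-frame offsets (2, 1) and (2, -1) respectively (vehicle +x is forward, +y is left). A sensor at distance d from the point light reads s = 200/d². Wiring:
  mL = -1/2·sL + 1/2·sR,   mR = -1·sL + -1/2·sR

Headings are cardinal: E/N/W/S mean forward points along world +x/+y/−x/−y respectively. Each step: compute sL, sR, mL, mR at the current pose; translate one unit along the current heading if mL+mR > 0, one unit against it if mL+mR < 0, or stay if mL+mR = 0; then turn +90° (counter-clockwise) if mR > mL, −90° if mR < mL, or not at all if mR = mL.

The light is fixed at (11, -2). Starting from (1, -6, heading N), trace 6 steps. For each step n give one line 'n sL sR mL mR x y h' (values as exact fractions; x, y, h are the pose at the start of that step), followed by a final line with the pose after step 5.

n=0: pose=(1,-6,N); sL=8/5, sR=40/17; mL=32/85, mR=-236/85; mL+mR=-12/5 → advance -1; mR−mL=-268/85 → turn -1·90°
n=1: pose=(1,-7,E); sL=5/2, sR=2; mL=-1/4, mR=-7/2; mL+mR=-15/4 → advance -1; mR−mL=-13/4 → turn -1·90°
n=2: pose=(0,-7,S); sL=200/149, sR=200/193; mL=-4400/28757, mR=-53500/28757; mL+mR=-300/149 → advance -1; mR−mL=-49100/28757 → turn -1·90°
n=3: pose=(0,-6,W); sL=100/97, sR=100/89; mL=400/8633, mR=-13750/8633; mL+mR=-150/97 → advance -1; mR−mL=-14150/8633 → turn -1·90°
n=4: pose=(1,-6,N); sL=8/5, sR=40/17; mL=32/85, mR=-236/85; mL+mR=-12/5 → advance -1; mR−mL=-268/85 → turn -1·90°
n=5: pose=(1,-7,E); sL=5/2, sR=2; mL=-1/4, mR=-7/2; mL+mR=-15/4 → advance -1; mR−mL=-13/4 → turn -1·90°

0 8/5 40/17 32/85 -236/85 1 -6 N
1 5/2 2 -1/4 -7/2 1 -7 E
2 200/149 200/193 -4400/28757 -53500/28757 0 -7 S
3 100/97 100/89 400/8633 -13750/8633 0 -6 W
4 8/5 40/17 32/85 -236/85 1 -6 N
5 5/2 2 -1/4 -7/2 1 -7 E
final 0 -7 S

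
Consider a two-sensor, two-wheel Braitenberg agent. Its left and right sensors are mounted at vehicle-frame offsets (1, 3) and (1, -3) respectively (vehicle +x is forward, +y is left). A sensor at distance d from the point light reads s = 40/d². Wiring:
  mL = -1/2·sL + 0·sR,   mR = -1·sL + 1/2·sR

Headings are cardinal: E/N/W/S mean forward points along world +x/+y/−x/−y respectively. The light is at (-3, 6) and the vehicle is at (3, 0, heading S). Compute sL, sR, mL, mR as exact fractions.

4/13 20/29 -2/13 14/377

left sensor world pos  = (6, -1); dL² = 130
right sensor world pos = (0, -1); dR² = 58
sL = 40/130 = 4/13
sR = 40/58 = 20/29
mL = -1/2·sL + 0·sR = -2/13
mR = -1·sL + 1/2·sR = 14/377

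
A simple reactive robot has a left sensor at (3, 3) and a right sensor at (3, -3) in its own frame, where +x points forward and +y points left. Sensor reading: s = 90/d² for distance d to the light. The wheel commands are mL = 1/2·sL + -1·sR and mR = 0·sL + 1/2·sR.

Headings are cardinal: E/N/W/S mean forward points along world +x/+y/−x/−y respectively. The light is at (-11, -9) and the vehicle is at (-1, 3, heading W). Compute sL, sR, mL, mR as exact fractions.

left sensor world pos  = (-4, 0); dL² = 130
right sensor world pos = (-4, 6); dR² = 274
sL = 90/130 = 9/13
sR = 90/274 = 45/137
mL = 1/2·sL + -1·sR = 63/3562
mR = 0·sL + 1/2·sR = 45/274

9/13 45/137 63/3562 45/274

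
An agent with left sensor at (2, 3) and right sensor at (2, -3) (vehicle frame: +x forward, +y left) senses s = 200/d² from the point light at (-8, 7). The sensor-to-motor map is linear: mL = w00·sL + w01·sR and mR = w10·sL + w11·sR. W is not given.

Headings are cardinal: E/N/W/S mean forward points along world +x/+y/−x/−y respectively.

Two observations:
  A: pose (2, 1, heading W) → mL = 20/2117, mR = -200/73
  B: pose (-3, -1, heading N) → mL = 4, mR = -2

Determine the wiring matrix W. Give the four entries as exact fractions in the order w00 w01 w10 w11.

obs A: pose=(2,1,W) → sL=40/29, sR=200/73, mL=20/2117, mR=-200/73
obs B: pose=(-3,-1,N) → sL=5, sR=2, mL=4, mR=-2
sensor matrix S = [[40/29, 200/73], [5, 2]]; det S = -23160/2117
solve [mL_A; mL_B] = S·[w00; w01] and [mR_A; mR_B] = S·[w10; w11]:
  w00 = 1, w01 = -1/2, w10 = 0, w11 = -1

1 -1/2 0 -1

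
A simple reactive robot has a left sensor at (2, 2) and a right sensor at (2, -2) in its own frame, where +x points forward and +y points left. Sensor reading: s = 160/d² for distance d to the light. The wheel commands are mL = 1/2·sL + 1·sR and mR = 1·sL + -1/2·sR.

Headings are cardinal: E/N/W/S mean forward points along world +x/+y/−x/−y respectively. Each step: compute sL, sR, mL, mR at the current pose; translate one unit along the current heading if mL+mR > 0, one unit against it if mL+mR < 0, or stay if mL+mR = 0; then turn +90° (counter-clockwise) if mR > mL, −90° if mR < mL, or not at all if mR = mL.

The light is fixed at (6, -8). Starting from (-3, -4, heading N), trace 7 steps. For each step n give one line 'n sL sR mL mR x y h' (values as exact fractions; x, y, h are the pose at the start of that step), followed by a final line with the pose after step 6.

0 160/157 32/17 6384/2669 208/2669 -3 -4 N
1 80/49 80/29 5080/1421 360/1421 -3 -3 E
2 32/9 160/109 3184/981 2768/981 -2 -3 S
3 20/13 20/17 430/221 210/221 -2 -4 W
4 160/157 32/17 6384/2669 208/2669 -3 -4 N
5 80/49 80/29 5080/1421 360/1421 -3 -3 E
6 32/9 160/109 3184/981 2768/981 -2 -3 S
final -2 -4 W

n=0: pose=(-3,-4,N); sL=160/157, sR=32/17; mL=6384/2669, mR=208/2669; mL+mR=6592/2669 → advance +1; mR−mL=-6176/2669 → turn -1·90°
n=1: pose=(-3,-3,E); sL=80/49, sR=80/29; mL=5080/1421, mR=360/1421; mL+mR=5440/1421 → advance +1; mR−mL=-4720/1421 → turn -1·90°
n=2: pose=(-2,-3,S); sL=32/9, sR=160/109; mL=3184/981, mR=2768/981; mL+mR=1984/327 → advance +1; mR−mL=-416/981 → turn -1·90°
n=3: pose=(-2,-4,W); sL=20/13, sR=20/17; mL=430/221, mR=210/221; mL+mR=640/221 → advance +1; mR−mL=-220/221 → turn -1·90°
n=4: pose=(-3,-4,N); sL=160/157, sR=32/17; mL=6384/2669, mR=208/2669; mL+mR=6592/2669 → advance +1; mR−mL=-6176/2669 → turn -1·90°
n=5: pose=(-3,-3,E); sL=80/49, sR=80/29; mL=5080/1421, mR=360/1421; mL+mR=5440/1421 → advance +1; mR−mL=-4720/1421 → turn -1·90°
n=6: pose=(-2,-3,S); sL=32/9, sR=160/109; mL=3184/981, mR=2768/981; mL+mR=1984/327 → advance +1; mR−mL=-416/981 → turn -1·90°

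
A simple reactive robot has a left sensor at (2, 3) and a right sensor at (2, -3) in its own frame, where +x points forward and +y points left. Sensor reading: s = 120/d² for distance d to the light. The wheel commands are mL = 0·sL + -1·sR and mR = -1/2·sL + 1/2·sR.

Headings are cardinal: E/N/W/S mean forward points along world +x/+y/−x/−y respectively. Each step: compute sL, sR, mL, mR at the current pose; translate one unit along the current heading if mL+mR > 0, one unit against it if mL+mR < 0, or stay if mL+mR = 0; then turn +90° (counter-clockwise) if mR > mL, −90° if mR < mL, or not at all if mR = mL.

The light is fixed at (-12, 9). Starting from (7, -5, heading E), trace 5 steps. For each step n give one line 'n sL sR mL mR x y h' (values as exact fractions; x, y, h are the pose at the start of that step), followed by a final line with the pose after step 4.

0 60/281 12/73 -12/73 -504/20513 7 -5 E
1 40/123 8/39 -8/39 -32/533 6 -5 N
2 6/29 3/10 -3/10 27/580 6 -6 W
3 120/773 24/109 -24/109 2736/84257 7 -6 S
4 60/281 12/73 -12/73 -504/20513 7 -5 E
final 6 -5 N

n=0: pose=(7,-5,E); sL=60/281, sR=12/73; mL=-12/73, mR=-504/20513; mL+mR=-3876/20513 → advance -1; mR−mL=2868/20513 → turn +1·90°
n=1: pose=(6,-5,N); sL=40/123, sR=8/39; mL=-8/39, mR=-32/533; mL+mR=-424/1599 → advance -1; mR−mL=232/1599 → turn +1·90°
n=2: pose=(6,-6,W); sL=6/29, sR=3/10; mL=-3/10, mR=27/580; mL+mR=-147/580 → advance -1; mR−mL=201/580 → turn +1·90°
n=3: pose=(7,-6,S); sL=120/773, sR=24/109; mL=-24/109, mR=2736/84257; mL+mR=-15816/84257 → advance -1; mR−mL=21288/84257 → turn +1·90°
n=4: pose=(7,-5,E); sL=60/281, sR=12/73; mL=-12/73, mR=-504/20513; mL+mR=-3876/20513 → advance -1; mR−mL=2868/20513 → turn +1·90°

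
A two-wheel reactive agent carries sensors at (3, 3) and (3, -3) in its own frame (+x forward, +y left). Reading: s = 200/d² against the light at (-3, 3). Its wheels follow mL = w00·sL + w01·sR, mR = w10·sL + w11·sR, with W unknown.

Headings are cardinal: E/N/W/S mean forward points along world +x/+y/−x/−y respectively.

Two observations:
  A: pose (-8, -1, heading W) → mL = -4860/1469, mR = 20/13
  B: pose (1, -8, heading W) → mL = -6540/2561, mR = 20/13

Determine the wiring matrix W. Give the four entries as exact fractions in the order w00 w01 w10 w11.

-1 -1/2 0 1/2

obs A: pose=(-8,-1,W) → sL=200/113, sR=40/13, mL=-4860/1469, mR=20/13
obs B: pose=(1,-8,W) → sL=200/197, sR=40/13, mL=-6540/2561, mR=20/13
sensor matrix S = [[200/113, 40/13], [200/197, 40/13]]; det S = 672000/289393
solve [mL_A; mL_B] = S·[w00; w01] and [mR_A; mR_B] = S·[w10; w11]:
  w00 = -1, w01 = -1/2, w10 = 0, w11 = 1/2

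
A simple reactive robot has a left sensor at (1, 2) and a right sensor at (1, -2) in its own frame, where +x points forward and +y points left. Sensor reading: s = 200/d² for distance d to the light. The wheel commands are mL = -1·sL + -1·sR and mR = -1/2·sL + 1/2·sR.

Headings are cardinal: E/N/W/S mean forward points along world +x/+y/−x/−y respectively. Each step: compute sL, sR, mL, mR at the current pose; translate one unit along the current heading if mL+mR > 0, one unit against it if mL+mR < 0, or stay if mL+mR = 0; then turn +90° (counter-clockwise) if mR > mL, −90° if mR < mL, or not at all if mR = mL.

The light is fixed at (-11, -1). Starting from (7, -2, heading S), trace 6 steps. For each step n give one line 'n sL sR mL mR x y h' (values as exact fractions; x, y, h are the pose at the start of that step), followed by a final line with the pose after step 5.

n=0: pose=(7,-2,S); sL=50/101, sR=10/13; mL=-1660/1313, mR=180/1313; mL+mR=-1480/1313 → advance -1; mR−mL=1840/1313 → turn +1·90°
n=1: pose=(7,-1,E); sL=40/73, sR=40/73; mL=-80/73, mR=0; mL+mR=-80/73 → advance -1; mR−mL=80/73 → turn +1·90°
n=2: pose=(6,-1,N); sL=100/113, sR=100/181; mL=-29400/20453, mR=-3400/20453; mL+mR=-32800/20453 → advance -1; mR−mL=26000/20453 → turn +1·90°
n=3: pose=(6,-2,W); sL=40/53, sR=200/257; mL=-20880/13621, mR=160/13621; mL+mR=-20720/13621 → advance -1; mR−mL=21040/13621 → turn +1·90°
n=4: pose=(7,-2,S); sL=50/101, sR=10/13; mL=-1660/1313, mR=180/1313; mL+mR=-1480/1313 → advance -1; mR−mL=1840/1313 → turn +1·90°
n=5: pose=(7,-1,E); sL=40/73, sR=40/73; mL=-80/73, mR=0; mL+mR=-80/73 → advance -1; mR−mL=80/73 → turn +1·90°

0 50/101 10/13 -1660/1313 180/1313 7 -2 S
1 40/73 40/73 -80/73 0 7 -1 E
2 100/113 100/181 -29400/20453 -3400/20453 6 -1 N
3 40/53 200/257 -20880/13621 160/13621 6 -2 W
4 50/101 10/13 -1660/1313 180/1313 7 -2 S
5 40/73 40/73 -80/73 0 7 -1 E
final 6 -1 N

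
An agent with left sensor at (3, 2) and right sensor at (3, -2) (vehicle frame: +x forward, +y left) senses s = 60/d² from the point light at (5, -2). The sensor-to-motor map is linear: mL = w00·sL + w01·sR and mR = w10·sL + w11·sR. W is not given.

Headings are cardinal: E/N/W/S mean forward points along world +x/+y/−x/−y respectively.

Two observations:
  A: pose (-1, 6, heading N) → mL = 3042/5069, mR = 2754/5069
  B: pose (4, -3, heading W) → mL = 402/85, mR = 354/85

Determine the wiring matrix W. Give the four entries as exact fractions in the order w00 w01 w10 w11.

obs A: pose=(-1,6,N) → sL=12/37, sR=60/137, mL=3042/5069, mR=2754/5069
obs B: pose=(4,-3,W) → sL=12/5, sR=60/17, mL=402/85, mR=354/85
sensor matrix S = [[12/37, 60/137], [12/5, 60/17]]; det S = 8064/86173
solve [mL_A; mL_B] = S·[w00; w01] and [mR_A; mR_B] = S·[w10; w11]:
  w00 = 1/2, w01 = 1, w10 = 1, w11 = 1/2

1/2 1 1 1/2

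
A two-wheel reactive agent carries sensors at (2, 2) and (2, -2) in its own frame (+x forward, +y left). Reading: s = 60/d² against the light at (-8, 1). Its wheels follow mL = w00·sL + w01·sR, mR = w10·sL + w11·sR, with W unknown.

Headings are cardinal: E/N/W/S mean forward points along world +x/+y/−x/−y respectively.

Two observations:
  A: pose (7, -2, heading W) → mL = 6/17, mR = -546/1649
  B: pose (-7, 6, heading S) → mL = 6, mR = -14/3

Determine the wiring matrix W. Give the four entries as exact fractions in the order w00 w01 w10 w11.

obs A: pose=(7,-2,W) → sL=30/97, sR=6/17, mL=6/17, mR=-546/1649
obs B: pose=(-7,6,S) → sL=10/3, sR=6, mL=6, mR=-14/3
sensor matrix S = [[30/97, 6/17], [10/3, 6]]; det S = 1120/1649
solve [mL_A; mL_B] = S·[w00; w01] and [mR_A; mR_B] = S·[w10; w11]:
  w00 = 0, w01 = 1, w10 = -1/2, w11 = -1/2

0 1 -1/2 -1/2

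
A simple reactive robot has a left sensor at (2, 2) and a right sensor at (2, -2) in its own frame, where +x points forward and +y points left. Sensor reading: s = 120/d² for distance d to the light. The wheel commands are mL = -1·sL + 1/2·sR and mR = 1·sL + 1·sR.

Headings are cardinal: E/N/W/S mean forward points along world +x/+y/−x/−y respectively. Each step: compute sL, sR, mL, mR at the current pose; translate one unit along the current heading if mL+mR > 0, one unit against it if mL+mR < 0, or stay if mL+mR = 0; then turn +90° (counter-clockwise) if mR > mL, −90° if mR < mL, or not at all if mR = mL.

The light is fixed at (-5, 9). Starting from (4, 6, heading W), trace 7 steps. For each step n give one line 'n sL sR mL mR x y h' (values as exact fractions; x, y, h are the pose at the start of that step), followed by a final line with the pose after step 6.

n=0: pose=(4,6,W); sL=60/37, sR=12/5; mL=-78/185, mR=744/185; mL+mR=18/5 → advance +1; mR−mL=822/185 → turn +1·90°
n=1: pose=(3,6,S); sL=24/25, sR=120/61; mL=36/1525, mR=4464/1525; mL+mR=180/61 → advance +1; mR−mL=4428/1525 → turn +1·90°
n=2: pose=(3,5,E); sL=15/13, sR=15/17; mL=-315/442, mR=450/221; mL+mR=45/34 → advance +1; mR−mL=1215/442 → turn +1·90°
n=3: pose=(4,5,N); sL=120/53, sR=24/25; mL=-2364/1325, mR=4272/1325; mL+mR=36/25 → advance +1; mR−mL=6636/1325 → turn +1·90°
n=4: pose=(4,6,W); sL=60/37, sR=12/5; mL=-78/185, mR=744/185; mL+mR=18/5 → advance +1; mR−mL=822/185 → turn +1·90°
n=5: pose=(3,6,S); sL=24/25, sR=120/61; mL=36/1525, mR=4464/1525; mL+mR=180/61 → advance +1; mR−mL=4428/1525 → turn +1·90°
n=6: pose=(3,5,E); sL=15/13, sR=15/17; mL=-315/442, mR=450/221; mL+mR=45/34 → advance +1; mR−mL=1215/442 → turn +1·90°

0 60/37 12/5 -78/185 744/185 4 6 W
1 24/25 120/61 36/1525 4464/1525 3 6 S
2 15/13 15/17 -315/442 450/221 3 5 E
3 120/53 24/25 -2364/1325 4272/1325 4 5 N
4 60/37 12/5 -78/185 744/185 4 6 W
5 24/25 120/61 36/1525 4464/1525 3 6 S
6 15/13 15/17 -315/442 450/221 3 5 E
final 4 5 N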